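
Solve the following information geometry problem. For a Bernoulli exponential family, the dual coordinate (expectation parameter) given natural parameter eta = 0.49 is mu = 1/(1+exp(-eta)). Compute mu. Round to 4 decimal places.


Dual coordinate (expectation parameter) for Bernoulli:
mu = 1/(1+exp(-eta)).
eta = 0.49.
exp(-eta) = exp(-0.49) = 0.612626.
mu = 1/(1+0.612626) = 0.6201

0.6201


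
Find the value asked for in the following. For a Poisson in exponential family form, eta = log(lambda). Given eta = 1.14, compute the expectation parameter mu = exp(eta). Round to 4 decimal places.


Expectation parameter for Poisson exponential family:
mu = exp(eta).
eta = 1.14.
mu = exp(1.14) = 3.1268

3.1268


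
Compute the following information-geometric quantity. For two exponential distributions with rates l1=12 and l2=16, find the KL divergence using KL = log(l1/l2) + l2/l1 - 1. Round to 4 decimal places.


KL divergence for exponential family:
KL = log(l1/l2) + l2/l1 - 1.
log(12/16) = -0.287682.
16/12 = 1.333333.
KL = -0.287682 + 1.333333 - 1 = 0.0457

0.0457


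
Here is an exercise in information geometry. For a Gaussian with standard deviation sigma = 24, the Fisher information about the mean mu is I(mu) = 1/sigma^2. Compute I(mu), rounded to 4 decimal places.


The Fisher information for the mean of a normal distribution is I(mu) = 1/sigma^2.
sigma = 24, so sigma^2 = 576.
I(mu) = 1/576 = 0.0017

0.0017


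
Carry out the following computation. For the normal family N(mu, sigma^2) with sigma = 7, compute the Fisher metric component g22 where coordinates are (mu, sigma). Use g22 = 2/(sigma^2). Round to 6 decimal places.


For the 2-parameter normal family, the Fisher metric has:
  g11 = 1/sigma^2, g22 = 2/sigma^2.
sigma = 7, sigma^2 = 49.
g22 = 0.040816

0.040816


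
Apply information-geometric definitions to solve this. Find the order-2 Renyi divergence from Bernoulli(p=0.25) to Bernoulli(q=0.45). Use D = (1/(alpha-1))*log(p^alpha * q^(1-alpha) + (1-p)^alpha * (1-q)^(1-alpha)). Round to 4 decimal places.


Renyi divergence of order alpha between Bernoulli distributions:
D = (1/(alpha-1))*log(p^alpha * q^(1-alpha) + (1-p)^alpha * (1-q)^(1-alpha)).
alpha = 2, p = 0.25, q = 0.45.
p^alpha * q^(1-alpha) = 0.25^2 * 0.45^-1 = 0.138889.
(1-p)^alpha * (1-q)^(1-alpha) = 0.75^2 * 0.55^-1 = 1.022727.
sum = 0.138889 + 1.022727 = 1.161616.
D = (1/1)*log(1.161616) = 0.1498

0.1498


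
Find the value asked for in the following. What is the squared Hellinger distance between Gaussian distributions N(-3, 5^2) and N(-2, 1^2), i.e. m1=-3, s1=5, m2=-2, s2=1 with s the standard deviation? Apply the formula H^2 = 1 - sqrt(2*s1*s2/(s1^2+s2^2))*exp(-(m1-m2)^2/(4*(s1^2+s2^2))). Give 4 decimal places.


Squared Hellinger distance for Gaussians:
H^2 = 1 - sqrt(2*s1*s2/(s1^2+s2^2)) * exp(-(m1-m2)^2/(4*(s1^2+s2^2))).
s1^2 = 25, s2^2 = 1, s1^2+s2^2 = 26.
sqrt(2*5*1/(26)) = 0.620174.
(m1-m2)^2 = (-1)^2 = 1.
exp(-1/(4*26)) = exp(-0.009615) = 0.990431.
H^2 = 1 - 0.620174*0.990431 = 0.3858

0.3858


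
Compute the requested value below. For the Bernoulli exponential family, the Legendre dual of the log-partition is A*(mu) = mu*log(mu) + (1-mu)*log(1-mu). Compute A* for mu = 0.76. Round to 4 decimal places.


Legendre transform for Bernoulli:
A*(mu) = mu*log(mu) + (1-mu)*log(1-mu).
mu = 0.76, 1-mu = 0.24.
mu*log(mu) = 0.76*log(0.76) = -0.208572.
(1-mu)*log(1-mu) = 0.24*log(0.24) = -0.342508.
A* = -0.208572 + -0.342508 = -0.5511

-0.5511


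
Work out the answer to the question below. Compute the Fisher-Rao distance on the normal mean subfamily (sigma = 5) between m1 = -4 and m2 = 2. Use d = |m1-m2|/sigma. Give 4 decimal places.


On the fixed-variance normal subfamily, geodesic distance = |m1-m2|/sigma.
|-4 - 2| = 6.
sigma = 5.
d = 6/5 = 1.2000

1.2000


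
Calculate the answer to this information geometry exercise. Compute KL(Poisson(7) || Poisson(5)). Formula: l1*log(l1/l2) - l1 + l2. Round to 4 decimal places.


KL divergence for Poisson:
KL = l1*log(l1/l2) - l1 + l2.
l1 = 7, l2 = 5.
log(7/5) = 0.336472.
l1*log(l1/l2) = 7 * 0.336472 = 2.355306.
KL = 2.355306 - 7 + 5 = 0.3553

0.3553


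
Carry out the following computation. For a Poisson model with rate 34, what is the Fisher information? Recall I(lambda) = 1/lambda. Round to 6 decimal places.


Fisher information for Poisson: I(lambda) = 1/lambda.
lambda = 34.
I(lambda) = 1/34 = 0.029412

0.029412


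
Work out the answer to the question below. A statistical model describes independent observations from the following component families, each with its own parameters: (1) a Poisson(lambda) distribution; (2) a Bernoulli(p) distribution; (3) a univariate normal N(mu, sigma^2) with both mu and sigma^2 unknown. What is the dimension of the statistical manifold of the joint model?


The dimension of a statistical manifold equals the number of free
(independent) real parameters of the model. For a product of independent
blocks the parameter counts add.
- Poisson (lambda): 1.
- Bernoulli (p): 1.
- normal (mu, sigma^2): 2.
Total = 1 + 1 + 2 = 4.
Dimension = 4

4


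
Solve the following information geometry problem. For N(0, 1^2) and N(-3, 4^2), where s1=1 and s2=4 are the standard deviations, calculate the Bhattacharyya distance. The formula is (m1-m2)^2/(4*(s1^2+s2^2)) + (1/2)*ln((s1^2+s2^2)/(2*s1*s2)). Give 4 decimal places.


Bhattacharyya distance between two Gaussians:
DB = (m1-m2)^2/(4*(s1^2+s2^2)) + (1/2)*ln((s1^2+s2^2)/(2*s1*s2)).
(m1-m2)^2 = (3)^2 = 9.
s1^2+s2^2 = 1 + 16 = 17.
term1 = 9/68 = 0.132353.
term2 = 0.5*ln(17/8.0) = 0.376886.
DB = 0.132353 + 0.376886 = 0.5092

0.5092


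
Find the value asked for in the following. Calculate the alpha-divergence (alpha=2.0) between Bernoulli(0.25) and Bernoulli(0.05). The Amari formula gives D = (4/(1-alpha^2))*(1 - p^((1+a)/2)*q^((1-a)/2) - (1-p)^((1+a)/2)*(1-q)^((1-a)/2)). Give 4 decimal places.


Amari alpha-divergence:
D = (4/(1-alpha^2))*(1 - p^((1+a)/2)*q^((1-a)/2) - (1-p)^((1+a)/2)*(1-q)^((1-a)/2)).
alpha = 2.0, p = 0.25, q = 0.05.
e1 = (1+alpha)/2 = 1.5, e2 = (1-alpha)/2 = -0.5.
t1 = p^e1 * q^e2 = 0.25^1.5 * 0.05^-0.5 = 0.559017.
t2 = (1-p)^e1 * (1-q)^e2 = 0.75^1.5 * 0.95^-0.5 = 0.666392.
4/(1-alpha^2) = -1.333333.
D = -1.333333*(1 - 0.559017 - 0.666392) = 0.3005

0.3005


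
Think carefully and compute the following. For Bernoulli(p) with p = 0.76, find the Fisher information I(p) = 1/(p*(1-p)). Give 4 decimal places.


For Bernoulli(p), Fisher information is I(p) = 1/(p*(1-p)).
p = 0.76, 1-p = 0.24.
p*(1-p) = 0.1824.
I(p) = 1/0.1824 = 5.4825

5.4825


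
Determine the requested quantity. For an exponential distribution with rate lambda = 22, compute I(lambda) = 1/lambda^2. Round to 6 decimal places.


Fisher information for exponential: I(lambda) = 1/lambda^2.
lambda = 22, lambda^2 = 484.
I = 1/484 = 0.002066

0.002066


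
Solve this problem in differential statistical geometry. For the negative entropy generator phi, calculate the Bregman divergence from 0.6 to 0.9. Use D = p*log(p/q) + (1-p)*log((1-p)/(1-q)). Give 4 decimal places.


Bregman divergence with negative entropy generator:
D = p*log(p/q) + (1-p)*log((1-p)/(1-q)).
p = 0.6, q = 0.9.
p*log(p/q) = 0.6*log(0.6/0.9) = -0.243279.
(1-p)*log((1-p)/(1-q)) = 0.4*log(0.4/0.1) = 0.554518.
D = -0.243279 + 0.554518 = 0.3112

0.3112


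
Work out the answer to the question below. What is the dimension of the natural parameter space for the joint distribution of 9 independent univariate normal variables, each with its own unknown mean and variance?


Exponential family dimension calculation:
Each univariate normal has two natural parameters (mu/sigma^2 and -1/(2 sigma^2)).
With 9 independent components, dim = 2 * 9 = 18.

18


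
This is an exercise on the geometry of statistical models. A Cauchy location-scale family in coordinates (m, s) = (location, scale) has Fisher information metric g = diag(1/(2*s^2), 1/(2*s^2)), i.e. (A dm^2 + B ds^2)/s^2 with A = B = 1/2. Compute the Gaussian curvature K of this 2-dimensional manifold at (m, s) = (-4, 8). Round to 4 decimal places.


The metric has the form g = (A dm^2 + B ds^2)/s^2 with A = 1/2, B = 1/2.
Substitute u = sqrt(A/B)*m: g = B*(du^2 + ds^2)/s^2, i.e. B times the
Poincare upper half-plane metric, which has constant Gaussian curvature -1.
Scaling a 2D metric by a constant c divides the Gaussian curvature by c,
so K = -1/B = -1/(1/2) = -2.0000 everywhere (the point (m, s) = (-4, 8) is irrelevant:
the curvature is constant).
The requested Gaussian curvature is K = -2.0000.

-2.0000


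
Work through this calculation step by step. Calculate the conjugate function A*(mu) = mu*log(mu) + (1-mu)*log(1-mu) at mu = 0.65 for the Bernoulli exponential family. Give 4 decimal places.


Legendre transform for Bernoulli:
A*(mu) = mu*log(mu) + (1-mu)*log(1-mu).
mu = 0.65, 1-mu = 0.35.
mu*log(mu) = 0.65*log(0.65) = -0.280009.
(1-mu)*log(1-mu) = 0.35*log(0.35) = -0.367438.
A* = -0.280009 + -0.367438 = -0.6474

-0.6474


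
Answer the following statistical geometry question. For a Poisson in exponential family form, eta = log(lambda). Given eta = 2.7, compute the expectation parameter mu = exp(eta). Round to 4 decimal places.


Expectation parameter for Poisson exponential family:
mu = exp(eta).
eta = 2.7.
mu = exp(2.7) = 14.8797

14.8797


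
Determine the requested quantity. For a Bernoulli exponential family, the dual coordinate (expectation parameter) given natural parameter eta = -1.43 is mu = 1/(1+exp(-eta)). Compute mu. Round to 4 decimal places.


Dual coordinate (expectation parameter) for Bernoulli:
mu = 1/(1+exp(-eta)).
eta = -1.43.
exp(-eta) = exp(1.43) = 4.178699.
mu = 1/(1+4.178699) = 0.1931

0.1931


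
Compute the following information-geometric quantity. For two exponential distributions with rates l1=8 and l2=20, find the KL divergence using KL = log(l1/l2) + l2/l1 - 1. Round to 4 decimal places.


KL divergence for exponential family:
KL = log(l1/l2) + l2/l1 - 1.
log(8/20) = -0.916291.
20/8 = 2.5.
KL = -0.916291 + 2.5 - 1 = 0.5837

0.5837


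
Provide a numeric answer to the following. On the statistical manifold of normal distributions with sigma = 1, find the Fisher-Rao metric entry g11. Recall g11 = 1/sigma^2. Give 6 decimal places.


For the 2-parameter normal family, the Fisher metric has:
  g11 = 1/sigma^2, g22 = 2/sigma^2.
sigma = 1, sigma^2 = 1.
g11 = 1.000000

1.000000


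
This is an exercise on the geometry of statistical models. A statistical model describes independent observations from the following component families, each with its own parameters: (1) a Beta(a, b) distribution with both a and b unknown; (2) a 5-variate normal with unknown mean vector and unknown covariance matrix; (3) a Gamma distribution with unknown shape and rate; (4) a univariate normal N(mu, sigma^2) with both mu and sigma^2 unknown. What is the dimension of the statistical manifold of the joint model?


The dimension of a statistical manifold equals the number of free
(independent) real parameters of the model. For a product of independent
blocks the parameter counts add.
- Beta (a, b): 2.
- 5-variate normal: 5 (mean) + 5*6/2 = 15 (symmetric covariance) = 20.
- Gamma (shape, rate): 2.
- normal (mu, sigma^2): 2.
Total = 2 + 20 + 2 + 2 = 26.
Dimension = 26

26


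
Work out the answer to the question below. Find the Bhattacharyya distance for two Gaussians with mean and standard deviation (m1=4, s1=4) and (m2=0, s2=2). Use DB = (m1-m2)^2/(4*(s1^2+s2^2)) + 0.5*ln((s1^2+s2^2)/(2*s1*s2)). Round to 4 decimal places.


Bhattacharyya distance between two Gaussians:
DB = (m1-m2)^2/(4*(s1^2+s2^2)) + (1/2)*ln((s1^2+s2^2)/(2*s1*s2)).
(m1-m2)^2 = (4)^2 = 16.
s1^2+s2^2 = 16 + 4 = 20.
term1 = 16/80 = 0.2.
term2 = 0.5*ln(20/16.0) = 0.111572.
DB = 0.2 + 0.111572 = 0.3116

0.3116


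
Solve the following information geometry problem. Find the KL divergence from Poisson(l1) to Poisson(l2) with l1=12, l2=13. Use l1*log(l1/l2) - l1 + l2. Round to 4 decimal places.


KL divergence for Poisson:
KL = l1*log(l1/l2) - l1 + l2.
l1 = 12, l2 = 13.
log(12/13) = -0.080043.
l1*log(l1/l2) = 12 * -0.080043 = -0.960512.
KL = -0.960512 - 12 + 13 = 0.0395

0.0395


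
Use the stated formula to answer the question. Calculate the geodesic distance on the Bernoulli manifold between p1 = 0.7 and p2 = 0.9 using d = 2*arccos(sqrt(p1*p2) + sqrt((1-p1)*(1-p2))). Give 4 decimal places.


Geodesic distance on Bernoulli manifold:
d(p1,p2) = 2*arccos(sqrt(p1*p2) + sqrt((1-p1)*(1-p2))).
sqrt(p1*p2) = sqrt(0.7*0.9) = 0.793725.
sqrt((1-p1)*(1-p2)) = sqrt(0.3*0.1) = 0.173205.
arg = 0.793725 + 0.173205 = 0.96693.
d = 2*arccos(0.96693) = 0.5158

0.5158


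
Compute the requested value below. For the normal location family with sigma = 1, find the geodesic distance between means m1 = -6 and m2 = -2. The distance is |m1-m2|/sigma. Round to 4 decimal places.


On the fixed-variance normal subfamily, geodesic distance = |m1-m2|/sigma.
|-6 - -2| = 4.
sigma = 1.
d = 4/1 = 4.0000

4.0000


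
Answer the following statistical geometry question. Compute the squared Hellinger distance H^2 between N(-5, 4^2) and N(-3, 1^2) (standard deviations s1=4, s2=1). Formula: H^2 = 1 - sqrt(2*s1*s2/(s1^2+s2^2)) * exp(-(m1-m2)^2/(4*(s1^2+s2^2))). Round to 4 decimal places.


Squared Hellinger distance for Gaussians:
H^2 = 1 - sqrt(2*s1*s2/(s1^2+s2^2)) * exp(-(m1-m2)^2/(4*(s1^2+s2^2))).
s1^2 = 16, s2^2 = 1, s1^2+s2^2 = 17.
sqrt(2*4*1/(17)) = 0.685994.
(m1-m2)^2 = (-2)^2 = 4.
exp(-4/(4*17)) = exp(-0.058824) = 0.942873.
H^2 = 1 - 0.685994*0.942873 = 0.3532

0.3532


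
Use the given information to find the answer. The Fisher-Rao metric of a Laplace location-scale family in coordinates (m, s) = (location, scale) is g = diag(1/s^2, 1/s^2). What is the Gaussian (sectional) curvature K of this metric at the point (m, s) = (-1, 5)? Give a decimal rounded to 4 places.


The metric has the form g = (A dm^2 + B ds^2)/s^2 with A = 1, B = 1.
Substitute u = sqrt(A/B)*m: g = B*(du^2 + ds^2)/s^2, i.e. B times the
Poincare upper half-plane metric, which has constant Gaussian curvature -1.
Scaling a 2D metric by a constant c divides the Gaussian curvature by c,
so K = -1/B = -1/(1) = -1.0000 everywhere (the point (m, s) = (-1, 5) is irrelevant:
the curvature is constant).
The requested Gaussian curvature is K = -1.0000.

-1.0000


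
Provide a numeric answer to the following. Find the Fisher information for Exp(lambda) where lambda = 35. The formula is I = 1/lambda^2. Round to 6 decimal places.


Fisher information for exponential: I(lambda) = 1/lambda^2.
lambda = 35, lambda^2 = 1225.
I = 1/1225 = 0.000816

0.000816


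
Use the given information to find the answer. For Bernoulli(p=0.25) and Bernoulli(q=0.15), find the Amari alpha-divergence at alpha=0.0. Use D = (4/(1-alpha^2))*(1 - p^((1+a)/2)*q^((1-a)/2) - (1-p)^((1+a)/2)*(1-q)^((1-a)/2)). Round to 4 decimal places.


Amari alpha-divergence:
D = (4/(1-alpha^2))*(1 - p^((1+a)/2)*q^((1-a)/2) - (1-p)^((1+a)/2)*(1-q)^((1-a)/2)).
alpha = 0.0, p = 0.25, q = 0.15.
e1 = (1+alpha)/2 = 0.5, e2 = (1-alpha)/2 = 0.5.
t1 = p^e1 * q^e2 = 0.25^0.5 * 0.15^0.5 = 0.193649.
t2 = (1-p)^e1 * (1-q)^e2 = 0.75^0.5 * 0.85^0.5 = 0.798436.
4/(1-alpha^2) = 4.0.
D = 4.0*(1 - 0.193649 - 0.798436) = 0.0317

0.0317


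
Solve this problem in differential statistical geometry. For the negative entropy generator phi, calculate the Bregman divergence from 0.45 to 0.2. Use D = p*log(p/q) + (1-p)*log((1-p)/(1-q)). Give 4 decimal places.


Bregman divergence with negative entropy generator:
D = p*log(p/q) + (1-p)*log((1-p)/(1-q)).
p = 0.45, q = 0.2.
p*log(p/q) = 0.45*log(0.45/0.2) = 0.364919.
(1-p)*log((1-p)/(1-q)) = 0.55*log(0.55/0.8) = -0.206081.
D = 0.364919 + -0.206081 = 0.1588

0.1588


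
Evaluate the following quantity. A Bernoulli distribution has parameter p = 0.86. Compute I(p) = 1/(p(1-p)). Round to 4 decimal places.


For Bernoulli(p), Fisher information is I(p) = 1/(p*(1-p)).
p = 0.86, 1-p = 0.14.
p*(1-p) = 0.1204.
I(p) = 1/0.1204 = 8.3056

8.3056


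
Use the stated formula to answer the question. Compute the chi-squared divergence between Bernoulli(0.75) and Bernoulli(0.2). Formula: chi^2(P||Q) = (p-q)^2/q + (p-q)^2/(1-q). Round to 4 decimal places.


Chi-squared divergence between Bernoulli distributions:
chi^2 = (p-q)^2/q + (p-q)^2/(1-q).
p = 0.75, q = 0.2, p-q = 0.55.
(p-q)^2 = 0.3025.
term1 = 0.3025/0.2 = 1.5125.
term2 = 0.3025/0.8 = 0.378125.
chi^2 = 1.5125 + 0.378125 = 1.8906

1.8906


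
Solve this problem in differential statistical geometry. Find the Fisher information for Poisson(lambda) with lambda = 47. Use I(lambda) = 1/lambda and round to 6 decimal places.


Fisher information for Poisson: I(lambda) = 1/lambda.
lambda = 47.
I(lambda) = 1/47 = 0.021277

0.021277


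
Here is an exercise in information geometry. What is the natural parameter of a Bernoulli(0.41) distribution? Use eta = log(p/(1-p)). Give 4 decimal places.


Natural parameter for Bernoulli: eta = log(p/(1-p)).
p = 0.41, 1-p = 0.59.
p/(1-p) = 0.694915.
eta = log(0.694915) = -0.3640

-0.3640


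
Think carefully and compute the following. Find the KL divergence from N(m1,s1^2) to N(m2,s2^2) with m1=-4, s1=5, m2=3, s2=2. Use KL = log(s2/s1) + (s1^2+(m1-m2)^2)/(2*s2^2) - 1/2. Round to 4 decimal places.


KL divergence between normal distributions:
KL = log(s2/s1) + (s1^2 + (m1-m2)^2)/(2*s2^2) - 1/2.
log(2/5) = -0.916291.
(5^2 + (-4-3)^2)/(2*2^2) = (25 + 49)/8 = 9.25.
KL = -0.916291 + 9.25 - 0.5 = 7.8337

7.8337


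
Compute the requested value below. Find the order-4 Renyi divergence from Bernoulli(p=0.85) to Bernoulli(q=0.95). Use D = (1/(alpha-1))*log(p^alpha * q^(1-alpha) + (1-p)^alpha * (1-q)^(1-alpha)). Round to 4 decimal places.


Renyi divergence of order alpha between Bernoulli distributions:
D = (1/(alpha-1))*log(p^alpha * q^(1-alpha) + (1-p)^alpha * (1-q)^(1-alpha)).
alpha = 4, p = 0.85, q = 0.95.
p^alpha * q^(1-alpha) = 0.85^4 * 0.95^-3 = 0.608842.
(1-p)^alpha * (1-q)^(1-alpha) = 0.15^4 * 0.05^-3 = 4.05.
sum = 0.608842 + 4.05 = 4.658842.
D = (1/3)*log(4.658842) = 0.5129

0.5129


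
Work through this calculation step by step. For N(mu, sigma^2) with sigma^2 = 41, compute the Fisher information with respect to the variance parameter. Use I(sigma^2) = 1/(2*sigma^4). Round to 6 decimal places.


Fisher information for variance: I(sigma^2) = 1/(2*sigma^4).
sigma^2 = 41, so sigma^4 = 1681.
I = 1/(2*1681) = 1/3362 = 0.000297

0.000297


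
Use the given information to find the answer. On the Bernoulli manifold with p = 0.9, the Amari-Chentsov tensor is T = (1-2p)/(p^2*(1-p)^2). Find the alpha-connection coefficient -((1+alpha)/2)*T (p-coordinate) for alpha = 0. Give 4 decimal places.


Skewness (Amari-Chentsov) tensor: T = (1-2p)/(p^2*(1-p)^2).
p = 0.9, 1-2p = -0.8, p^2 = 0.81, (1-p)^2 = 0.01.
T = -0.8/(0.81 * 0.01) = -98.765432.
In the p-coordinate, Gamma^(alpha) = Gamma^(0) - (alpha/2)*T with Gamma^(0) = (1/2)*g'(p) = -T/2,
so Gamma^(alpha) = -((1+alpha)/2)*T.
alpha = 0, -(1+alpha)/2 = -0.5.
Gamma = -0.5 * -98.765432 = 49.3827

49.3827


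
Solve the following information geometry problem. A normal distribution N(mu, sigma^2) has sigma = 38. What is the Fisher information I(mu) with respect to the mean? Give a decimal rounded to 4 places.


The Fisher information for the mean of a normal distribution is I(mu) = 1/sigma^2.
sigma = 38, so sigma^2 = 1444.
I(mu) = 1/1444 = 0.0007

0.0007


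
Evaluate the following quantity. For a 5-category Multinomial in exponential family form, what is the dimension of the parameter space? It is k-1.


Exponential family dimension calculation:
For Multinomial with k=5 categories, dim = k-1 = 4.

4


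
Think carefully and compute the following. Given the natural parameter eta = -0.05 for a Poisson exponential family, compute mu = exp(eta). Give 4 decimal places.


Expectation parameter for Poisson exponential family:
mu = exp(eta).
eta = -0.05.
mu = exp(-0.05) = 0.9512

0.9512


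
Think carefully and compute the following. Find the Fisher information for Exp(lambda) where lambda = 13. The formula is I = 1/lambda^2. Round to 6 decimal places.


Fisher information for exponential: I(lambda) = 1/lambda^2.
lambda = 13, lambda^2 = 169.
I = 1/169 = 0.005917

0.005917


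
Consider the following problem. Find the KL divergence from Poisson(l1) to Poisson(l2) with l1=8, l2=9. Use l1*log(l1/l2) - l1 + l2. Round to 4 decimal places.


KL divergence for Poisson:
KL = l1*log(l1/l2) - l1 + l2.
l1 = 8, l2 = 9.
log(8/9) = -0.117783.
l1*log(l1/l2) = 8 * -0.117783 = -0.942264.
KL = -0.942264 - 8 + 9 = 0.0577

0.0577


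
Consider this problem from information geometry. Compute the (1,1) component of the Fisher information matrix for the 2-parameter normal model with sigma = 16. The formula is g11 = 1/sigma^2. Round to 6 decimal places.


For the 2-parameter normal family, the Fisher metric has:
  g11 = 1/sigma^2, g22 = 2/sigma^2.
sigma = 16, sigma^2 = 256.
g11 = 0.003906

0.003906


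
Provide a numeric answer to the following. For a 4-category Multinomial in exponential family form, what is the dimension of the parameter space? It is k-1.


Exponential family dimension calculation:
For Multinomial with k=4 categories, dim = k-1 = 3.

3


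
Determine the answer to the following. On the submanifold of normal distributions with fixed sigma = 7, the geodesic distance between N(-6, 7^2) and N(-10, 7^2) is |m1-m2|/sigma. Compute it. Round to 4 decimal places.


On the fixed-variance normal subfamily, geodesic distance = |m1-m2|/sigma.
|-6 - -10| = 4.
sigma = 7.
d = 4/7 = 0.5714

0.5714


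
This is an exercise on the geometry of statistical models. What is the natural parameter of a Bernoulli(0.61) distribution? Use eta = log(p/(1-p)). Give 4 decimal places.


Natural parameter for Bernoulli: eta = log(p/(1-p)).
p = 0.61, 1-p = 0.39.
p/(1-p) = 1.564103.
eta = log(1.564103) = 0.4473

0.4473


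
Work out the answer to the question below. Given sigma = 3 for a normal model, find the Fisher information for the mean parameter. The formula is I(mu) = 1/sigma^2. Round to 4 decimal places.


The Fisher information for the mean of a normal distribution is I(mu) = 1/sigma^2.
sigma = 3, so sigma^2 = 9.
I(mu) = 1/9 = 0.1111

0.1111


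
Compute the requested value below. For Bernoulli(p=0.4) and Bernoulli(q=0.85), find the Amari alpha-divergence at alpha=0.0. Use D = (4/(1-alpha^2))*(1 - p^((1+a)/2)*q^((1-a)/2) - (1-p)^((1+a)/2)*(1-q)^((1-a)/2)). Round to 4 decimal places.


Amari alpha-divergence:
D = (4/(1-alpha^2))*(1 - p^((1+a)/2)*q^((1-a)/2) - (1-p)^((1+a)/2)*(1-q)^((1-a)/2)).
alpha = 0.0, p = 0.4, q = 0.85.
e1 = (1+alpha)/2 = 0.5, e2 = (1-alpha)/2 = 0.5.
t1 = p^e1 * q^e2 = 0.4^0.5 * 0.85^0.5 = 0.583095.
t2 = (1-p)^e1 * (1-q)^e2 = 0.6^0.5 * 0.15^0.5 = 0.3.
4/(1-alpha^2) = 4.0.
D = 4.0*(1 - 0.583095 - 0.3) = 0.4676

0.4676


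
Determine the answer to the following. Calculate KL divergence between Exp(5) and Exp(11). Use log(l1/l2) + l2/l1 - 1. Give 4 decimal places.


KL divergence for exponential family:
KL = log(l1/l2) + l2/l1 - 1.
log(5/11) = -0.788457.
11/5 = 2.2.
KL = -0.788457 + 2.2 - 1 = 0.4115

0.4115


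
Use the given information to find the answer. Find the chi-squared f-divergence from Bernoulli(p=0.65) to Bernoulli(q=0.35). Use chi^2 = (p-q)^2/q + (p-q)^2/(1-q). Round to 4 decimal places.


Chi-squared divergence between Bernoulli distributions:
chi^2 = (p-q)^2/q + (p-q)^2/(1-q).
p = 0.65, q = 0.35, p-q = 0.3.
(p-q)^2 = 0.09.
term1 = 0.09/0.35 = 0.257143.
term2 = 0.09/0.65 = 0.138462.
chi^2 = 0.257143 + 0.138462 = 0.3956

0.3956


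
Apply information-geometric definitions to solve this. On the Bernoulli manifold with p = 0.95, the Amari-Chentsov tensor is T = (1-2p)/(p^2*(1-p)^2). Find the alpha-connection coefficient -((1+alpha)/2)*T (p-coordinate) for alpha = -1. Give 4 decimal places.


Skewness (Amari-Chentsov) tensor: T = (1-2p)/(p^2*(1-p)^2).
p = 0.95, 1-2p = -0.9, p^2 = 0.9025, (1-p)^2 = 0.0025.
T = -0.9/(0.9025 * 0.0025) = -398.891967.
In the p-coordinate, Gamma^(alpha) = Gamma^(0) - (alpha/2)*T with Gamma^(0) = (1/2)*g'(p) = -T/2,
so Gamma^(alpha) = -((1+alpha)/2)*T.
alpha = -1, -(1+alpha)/2 = 0.0.
Gamma = 0.0 * -398.891967 = 0.0000

0.0000


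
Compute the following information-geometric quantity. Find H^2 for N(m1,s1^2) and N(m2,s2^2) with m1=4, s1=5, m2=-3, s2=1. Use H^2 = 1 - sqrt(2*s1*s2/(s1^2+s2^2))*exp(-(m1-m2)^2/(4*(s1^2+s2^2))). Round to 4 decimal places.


Squared Hellinger distance for Gaussians:
H^2 = 1 - sqrt(2*s1*s2/(s1^2+s2^2)) * exp(-(m1-m2)^2/(4*(s1^2+s2^2))).
s1^2 = 25, s2^2 = 1, s1^2+s2^2 = 26.
sqrt(2*5*1/(26)) = 0.620174.
(m1-m2)^2 = (7)^2 = 49.
exp(-49/(4*26)) = exp(-0.471154) = 0.624282.
H^2 = 1 - 0.620174*0.624282 = 0.6128

0.6128


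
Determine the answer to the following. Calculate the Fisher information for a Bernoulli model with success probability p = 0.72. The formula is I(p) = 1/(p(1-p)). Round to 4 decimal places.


For Bernoulli(p), Fisher information is I(p) = 1/(p*(1-p)).
p = 0.72, 1-p = 0.28.
p*(1-p) = 0.2016.
I(p) = 1/0.2016 = 4.9603

4.9603


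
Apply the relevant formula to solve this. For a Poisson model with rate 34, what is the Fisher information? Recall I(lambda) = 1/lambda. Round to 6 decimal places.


Fisher information for Poisson: I(lambda) = 1/lambda.
lambda = 34.
I(lambda) = 1/34 = 0.029412

0.029412


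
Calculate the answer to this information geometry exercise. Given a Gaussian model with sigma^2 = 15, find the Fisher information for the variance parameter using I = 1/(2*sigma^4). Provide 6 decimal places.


Fisher information for variance: I(sigma^2) = 1/(2*sigma^4).
sigma^2 = 15, so sigma^4 = 225.
I = 1/(2*225) = 1/450 = 0.002222

0.002222


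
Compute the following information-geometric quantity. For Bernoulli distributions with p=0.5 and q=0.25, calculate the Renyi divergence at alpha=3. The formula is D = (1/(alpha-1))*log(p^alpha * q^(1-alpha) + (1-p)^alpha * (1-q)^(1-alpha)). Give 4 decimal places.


Renyi divergence of order alpha between Bernoulli distributions:
D = (1/(alpha-1))*log(p^alpha * q^(1-alpha) + (1-p)^alpha * (1-q)^(1-alpha)).
alpha = 3, p = 0.5, q = 0.25.
p^alpha * q^(1-alpha) = 0.5^3 * 0.25^-2 = 2.0.
(1-p)^alpha * (1-q)^(1-alpha) = 0.5^3 * 0.75^-2 = 0.222222.
sum = 2.0 + 0.222222 = 2.222222.
D = (1/2)*log(2.222222) = 0.3993

0.3993


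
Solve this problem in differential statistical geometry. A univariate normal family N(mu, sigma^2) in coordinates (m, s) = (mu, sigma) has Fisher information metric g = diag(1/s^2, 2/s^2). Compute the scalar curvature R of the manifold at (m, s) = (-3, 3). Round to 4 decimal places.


The metric has the form g = (A dm^2 + B ds^2)/s^2 with A = 1, B = 2.
Substitute u = sqrt(A/B)*m: g = B*(du^2 + ds^2)/s^2, i.e. B times the
Poincare upper half-plane metric, which has constant Gaussian curvature -1.
Scaling a 2D metric by a constant c divides the Gaussian curvature by c,
so K = -1/B = -1/(2) = -0.5000 everywhere (the point (m, s) = (-3, 3) is irrelevant:
the curvature is constant).
Scalar curvature in dimension 2: R = 2K = -2/(2) = -1.0000.

-1.0000


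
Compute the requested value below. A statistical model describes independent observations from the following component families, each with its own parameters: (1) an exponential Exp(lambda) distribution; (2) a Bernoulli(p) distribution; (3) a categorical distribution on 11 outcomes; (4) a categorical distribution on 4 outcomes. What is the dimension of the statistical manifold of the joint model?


The dimension of a statistical manifold equals the number of free
(independent) real parameters of the model. For a product of independent
blocks the parameter counts add.
- exponential (lambda): 1.
- Bernoulli (p): 1.
- categorical on 11 outcomes (probabilities sum to 1): 11-1 = 10.
- categorical on 4 outcomes (probabilities sum to 1): 4-1 = 3.
Total = 1 + 1 + 10 + 3 = 15.
Dimension = 15

15


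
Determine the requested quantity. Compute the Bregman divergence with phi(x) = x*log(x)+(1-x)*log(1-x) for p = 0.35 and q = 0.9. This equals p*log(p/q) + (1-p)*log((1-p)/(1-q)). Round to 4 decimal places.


Bregman divergence with negative entropy generator:
D = p*log(p/q) + (1-p)*log((1-p)/(1-q)).
p = 0.35, q = 0.9.
p*log(p/q) = 0.35*log(0.35/0.9) = -0.330562.
(1-p)*log((1-p)/(1-q)) = 0.65*log(0.65/0.1) = 1.216671.
D = -0.330562 + 1.216671 = 0.8861

0.8861


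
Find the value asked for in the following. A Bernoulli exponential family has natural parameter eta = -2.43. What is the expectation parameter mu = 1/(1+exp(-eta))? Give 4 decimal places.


Dual coordinate (expectation parameter) for Bernoulli:
mu = 1/(1+exp(-eta)).
eta = -2.43.
exp(-eta) = exp(2.43) = 11.358882.
mu = 1/(1+11.358882) = 0.0809

0.0809


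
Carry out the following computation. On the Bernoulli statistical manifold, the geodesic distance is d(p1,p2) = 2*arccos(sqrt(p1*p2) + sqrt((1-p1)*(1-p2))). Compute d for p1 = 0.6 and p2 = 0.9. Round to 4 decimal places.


Geodesic distance on Bernoulli manifold:
d(p1,p2) = 2*arccos(sqrt(p1*p2) + sqrt((1-p1)*(1-p2))).
sqrt(p1*p2) = sqrt(0.6*0.9) = 0.734847.
sqrt((1-p1)*(1-p2)) = sqrt(0.4*0.1) = 0.2.
arg = 0.734847 + 0.2 = 0.934847.
d = 2*arccos(0.934847) = 0.7259

0.7259


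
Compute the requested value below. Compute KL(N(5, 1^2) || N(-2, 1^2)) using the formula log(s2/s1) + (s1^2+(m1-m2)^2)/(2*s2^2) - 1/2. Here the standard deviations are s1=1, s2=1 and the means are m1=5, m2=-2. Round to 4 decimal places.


KL divergence between normal distributions:
KL = log(s2/s1) + (s1^2 + (m1-m2)^2)/(2*s2^2) - 1/2.
log(1/1) = 0.0.
(1^2 + (5--2)^2)/(2*1^2) = (1 + 49)/2 = 25.0.
KL = 0.0 + 25.0 - 0.5 = 24.5000

24.5000


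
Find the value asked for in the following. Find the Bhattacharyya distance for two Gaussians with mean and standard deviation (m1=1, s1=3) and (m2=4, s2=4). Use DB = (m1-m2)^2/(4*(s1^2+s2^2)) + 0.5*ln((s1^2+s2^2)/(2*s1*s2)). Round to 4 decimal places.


Bhattacharyya distance between two Gaussians:
DB = (m1-m2)^2/(4*(s1^2+s2^2)) + (1/2)*ln((s1^2+s2^2)/(2*s1*s2)).
(m1-m2)^2 = (-3)^2 = 9.
s1^2+s2^2 = 9 + 16 = 25.
term1 = 9/100 = 0.09.
term2 = 0.5*ln(25/24.0) = 0.020411.
DB = 0.09 + 0.020411 = 0.1104

0.1104


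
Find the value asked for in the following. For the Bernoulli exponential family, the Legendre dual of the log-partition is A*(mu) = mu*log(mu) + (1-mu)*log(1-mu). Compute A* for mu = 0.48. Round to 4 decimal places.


Legendre transform for Bernoulli:
A*(mu) = mu*log(mu) + (1-mu)*log(1-mu).
mu = 0.48, 1-mu = 0.52.
mu*log(mu) = 0.48*log(0.48) = -0.352305.
(1-mu)*log(1-mu) = 0.52*log(0.52) = -0.340042.
A* = -0.352305 + -0.340042 = -0.6923

-0.6923


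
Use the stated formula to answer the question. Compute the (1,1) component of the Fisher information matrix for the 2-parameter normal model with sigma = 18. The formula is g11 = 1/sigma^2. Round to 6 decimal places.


For the 2-parameter normal family, the Fisher metric has:
  g11 = 1/sigma^2, g22 = 2/sigma^2.
sigma = 18, sigma^2 = 324.
g11 = 0.003086

0.003086


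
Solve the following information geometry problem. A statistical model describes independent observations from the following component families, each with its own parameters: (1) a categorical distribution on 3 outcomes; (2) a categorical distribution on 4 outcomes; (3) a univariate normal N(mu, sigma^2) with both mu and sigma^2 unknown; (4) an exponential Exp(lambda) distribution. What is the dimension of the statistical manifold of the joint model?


The dimension of a statistical manifold equals the number of free
(independent) real parameters of the model. For a product of independent
blocks the parameter counts add.
- categorical on 3 outcomes (probabilities sum to 1): 3-1 = 2.
- categorical on 4 outcomes (probabilities sum to 1): 4-1 = 3.
- normal (mu, sigma^2): 2.
- exponential (lambda): 1.
Total = 2 + 3 + 2 + 1 = 8.
Dimension = 8

8


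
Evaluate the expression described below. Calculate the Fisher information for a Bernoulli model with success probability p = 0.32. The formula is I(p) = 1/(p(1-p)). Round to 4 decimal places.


For Bernoulli(p), Fisher information is I(p) = 1/(p*(1-p)).
p = 0.32, 1-p = 0.68.
p*(1-p) = 0.2176.
I(p) = 1/0.2176 = 4.5956

4.5956


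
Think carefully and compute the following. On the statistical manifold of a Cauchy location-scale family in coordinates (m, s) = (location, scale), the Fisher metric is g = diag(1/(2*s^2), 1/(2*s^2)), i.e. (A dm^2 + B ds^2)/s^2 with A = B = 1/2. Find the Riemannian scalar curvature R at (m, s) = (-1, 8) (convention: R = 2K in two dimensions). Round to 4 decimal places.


The metric has the form g = (A dm^2 + B ds^2)/s^2 with A = 1/2, B = 1/2.
Substitute u = sqrt(A/B)*m: g = B*(du^2 + ds^2)/s^2, i.e. B times the
Poincare upper half-plane metric, which has constant Gaussian curvature -1.
Scaling a 2D metric by a constant c divides the Gaussian curvature by c,
so K = -1/B = -1/(1/2) = -2.0000 everywhere (the point (m, s) = (-1, 8) is irrelevant:
the curvature is constant).
Scalar curvature in dimension 2: R = 2K = -2/(1/2) = -4.0000.

-4.0000


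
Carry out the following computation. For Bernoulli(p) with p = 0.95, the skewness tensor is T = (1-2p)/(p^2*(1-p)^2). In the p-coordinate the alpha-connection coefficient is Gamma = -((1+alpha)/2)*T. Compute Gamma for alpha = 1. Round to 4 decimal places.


Skewness (Amari-Chentsov) tensor: T = (1-2p)/(p^2*(1-p)^2).
p = 0.95, 1-2p = -0.9, p^2 = 0.9025, (1-p)^2 = 0.0025.
T = -0.9/(0.9025 * 0.0025) = -398.891967.
In the p-coordinate, Gamma^(alpha) = Gamma^(0) - (alpha/2)*T with Gamma^(0) = (1/2)*g'(p) = -T/2,
so Gamma^(alpha) = -((1+alpha)/2)*T.
alpha = 1, -(1+alpha)/2 = -1.0.
Gamma = -1.0 * -398.891967 = 398.8920

398.8920


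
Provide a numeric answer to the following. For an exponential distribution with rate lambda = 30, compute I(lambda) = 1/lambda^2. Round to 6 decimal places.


Fisher information for exponential: I(lambda) = 1/lambda^2.
lambda = 30, lambda^2 = 900.
I = 1/900 = 0.001111

0.001111


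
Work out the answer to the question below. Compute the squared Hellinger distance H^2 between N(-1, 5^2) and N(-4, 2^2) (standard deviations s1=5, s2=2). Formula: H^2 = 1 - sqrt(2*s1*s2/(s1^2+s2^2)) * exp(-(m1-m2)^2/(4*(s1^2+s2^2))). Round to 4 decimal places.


Squared Hellinger distance for Gaussians:
H^2 = 1 - sqrt(2*s1*s2/(s1^2+s2^2)) * exp(-(m1-m2)^2/(4*(s1^2+s2^2))).
s1^2 = 25, s2^2 = 4, s1^2+s2^2 = 29.
sqrt(2*5*2/(29)) = 0.830455.
(m1-m2)^2 = (3)^2 = 9.
exp(-9/(4*29)) = exp(-0.077586) = 0.925347.
H^2 = 1 - 0.830455*0.925347 = 0.2315

0.2315


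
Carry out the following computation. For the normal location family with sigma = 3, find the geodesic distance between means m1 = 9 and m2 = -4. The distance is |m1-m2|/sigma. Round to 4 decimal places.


On the fixed-variance normal subfamily, geodesic distance = |m1-m2|/sigma.
|9 - -4| = 13.
sigma = 3.
d = 13/3 = 4.3333

4.3333


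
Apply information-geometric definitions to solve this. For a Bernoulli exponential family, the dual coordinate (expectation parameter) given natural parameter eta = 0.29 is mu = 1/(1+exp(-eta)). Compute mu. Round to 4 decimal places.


Dual coordinate (expectation parameter) for Bernoulli:
mu = 1/(1+exp(-eta)).
eta = 0.29.
exp(-eta) = exp(-0.29) = 0.748264.
mu = 1/(1+0.748264) = 0.5720

0.5720


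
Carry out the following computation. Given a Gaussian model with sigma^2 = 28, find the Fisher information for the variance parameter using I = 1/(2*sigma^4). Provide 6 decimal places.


Fisher information for variance: I(sigma^2) = 1/(2*sigma^4).
sigma^2 = 28, so sigma^4 = 784.
I = 1/(2*784) = 1/1568 = 0.000638

0.000638


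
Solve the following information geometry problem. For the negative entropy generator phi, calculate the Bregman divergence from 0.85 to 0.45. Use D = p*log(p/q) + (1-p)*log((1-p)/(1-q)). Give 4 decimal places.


Bregman divergence with negative entropy generator:
D = p*log(p/q) + (1-p)*log((1-p)/(1-q)).
p = 0.85, q = 0.45.
p*log(p/q) = 0.85*log(0.85/0.45) = 0.54059.
(1-p)*log((1-p)/(1-q)) = 0.15*log(0.15/0.55) = -0.194892.
D = 0.54059 + -0.194892 = 0.3457

0.3457


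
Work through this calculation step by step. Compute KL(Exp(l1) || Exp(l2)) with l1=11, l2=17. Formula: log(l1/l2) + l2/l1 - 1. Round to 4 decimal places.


KL divergence for exponential family:
KL = log(l1/l2) + l2/l1 - 1.
log(11/17) = -0.435318.
17/11 = 1.545455.
KL = -0.435318 + 1.545455 - 1 = 0.1101

0.1101


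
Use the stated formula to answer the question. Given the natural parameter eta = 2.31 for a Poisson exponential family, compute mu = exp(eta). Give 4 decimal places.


Expectation parameter for Poisson exponential family:
mu = exp(eta).
eta = 2.31.
mu = exp(2.31) = 10.0744

10.0744


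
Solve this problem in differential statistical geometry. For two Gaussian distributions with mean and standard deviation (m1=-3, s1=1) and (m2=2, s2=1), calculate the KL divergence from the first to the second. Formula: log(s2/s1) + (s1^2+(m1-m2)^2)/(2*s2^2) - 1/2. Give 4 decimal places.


KL divergence between normal distributions:
KL = log(s2/s1) + (s1^2 + (m1-m2)^2)/(2*s2^2) - 1/2.
log(1/1) = 0.0.
(1^2 + (-3-2)^2)/(2*1^2) = (1 + 25)/2 = 13.0.
KL = 0.0 + 13.0 - 0.5 = 12.5000

12.5000


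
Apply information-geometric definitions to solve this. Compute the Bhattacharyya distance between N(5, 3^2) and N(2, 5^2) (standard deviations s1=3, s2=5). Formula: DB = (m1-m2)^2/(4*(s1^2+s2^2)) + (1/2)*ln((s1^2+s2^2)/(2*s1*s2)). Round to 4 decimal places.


Bhattacharyya distance between two Gaussians:
DB = (m1-m2)^2/(4*(s1^2+s2^2)) + (1/2)*ln((s1^2+s2^2)/(2*s1*s2)).
(m1-m2)^2 = (3)^2 = 9.
s1^2+s2^2 = 9 + 25 = 34.
term1 = 9/136 = 0.066176.
term2 = 0.5*ln(34/30.0) = 0.062582.
DB = 0.066176 + 0.062582 = 0.1288

0.1288


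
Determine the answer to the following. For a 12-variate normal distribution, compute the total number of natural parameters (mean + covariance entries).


Exponential family dimension calculation:
For 12-dim MVN: mean has 12 params, covariance has 12*13/2 = 78 unique entries.
Total dim = 12 + 78 = 90.

90


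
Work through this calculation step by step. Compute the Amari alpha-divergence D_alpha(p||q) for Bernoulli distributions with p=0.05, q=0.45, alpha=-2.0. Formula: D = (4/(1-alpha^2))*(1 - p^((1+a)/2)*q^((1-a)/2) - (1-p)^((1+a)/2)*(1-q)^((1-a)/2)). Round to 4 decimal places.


Amari alpha-divergence:
D = (4/(1-alpha^2))*(1 - p^((1+a)/2)*q^((1-a)/2) - (1-p)^((1+a)/2)*(1-q)^((1-a)/2)).
alpha = -2.0, p = 0.05, q = 0.45.
e1 = (1+alpha)/2 = -0.5, e2 = (1-alpha)/2 = 1.5.
t1 = p^e1 * q^e2 = 0.05^-0.5 * 0.45^1.5 = 1.35.
t2 = (1-p)^e1 * (1-q)^e2 = 0.95^-0.5 * 0.55^1.5 = 0.418487.
4/(1-alpha^2) = -1.333333.
D = -1.333333*(1 - 1.35 - 0.418487) = 1.0246

1.0246


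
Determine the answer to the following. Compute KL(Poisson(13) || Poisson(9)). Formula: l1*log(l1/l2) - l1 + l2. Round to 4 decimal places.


KL divergence for Poisson:
KL = l1*log(l1/l2) - l1 + l2.
l1 = 13, l2 = 9.
log(13/9) = 0.367725.
l1*log(l1/l2) = 13 * 0.367725 = 4.780422.
KL = 4.780422 - 13 + 9 = 0.7804

0.7804


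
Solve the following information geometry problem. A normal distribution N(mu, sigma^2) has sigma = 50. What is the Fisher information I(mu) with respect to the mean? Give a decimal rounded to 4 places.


The Fisher information for the mean of a normal distribution is I(mu) = 1/sigma^2.
sigma = 50, so sigma^2 = 2500.
I(mu) = 1/2500 = 0.0004

0.0004


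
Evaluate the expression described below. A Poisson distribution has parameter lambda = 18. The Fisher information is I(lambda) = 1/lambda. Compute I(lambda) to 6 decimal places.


Fisher information for Poisson: I(lambda) = 1/lambda.
lambda = 18.
I(lambda) = 1/18 = 0.055556

0.055556


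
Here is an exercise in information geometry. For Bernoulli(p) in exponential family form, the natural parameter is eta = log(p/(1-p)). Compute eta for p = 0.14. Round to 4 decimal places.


Natural parameter for Bernoulli: eta = log(p/(1-p)).
p = 0.14, 1-p = 0.86.
p/(1-p) = 0.162791.
eta = log(0.162791) = -1.8153

-1.8153
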